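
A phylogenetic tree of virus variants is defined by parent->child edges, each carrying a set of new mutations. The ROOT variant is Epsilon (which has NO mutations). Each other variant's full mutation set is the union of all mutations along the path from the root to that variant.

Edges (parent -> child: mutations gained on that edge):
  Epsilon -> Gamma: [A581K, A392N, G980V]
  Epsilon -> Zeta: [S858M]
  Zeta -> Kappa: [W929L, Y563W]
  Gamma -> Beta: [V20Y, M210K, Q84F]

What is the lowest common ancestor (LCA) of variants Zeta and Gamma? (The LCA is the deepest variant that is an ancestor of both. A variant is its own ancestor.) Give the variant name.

Answer: Epsilon

Derivation:
Path from root to Zeta: Epsilon -> Zeta
  ancestors of Zeta: {Epsilon, Zeta}
Path from root to Gamma: Epsilon -> Gamma
  ancestors of Gamma: {Epsilon, Gamma}
Common ancestors: {Epsilon}
Walk up from Gamma: Gamma (not in ancestors of Zeta), Epsilon (in ancestors of Zeta)
Deepest common ancestor (LCA) = Epsilon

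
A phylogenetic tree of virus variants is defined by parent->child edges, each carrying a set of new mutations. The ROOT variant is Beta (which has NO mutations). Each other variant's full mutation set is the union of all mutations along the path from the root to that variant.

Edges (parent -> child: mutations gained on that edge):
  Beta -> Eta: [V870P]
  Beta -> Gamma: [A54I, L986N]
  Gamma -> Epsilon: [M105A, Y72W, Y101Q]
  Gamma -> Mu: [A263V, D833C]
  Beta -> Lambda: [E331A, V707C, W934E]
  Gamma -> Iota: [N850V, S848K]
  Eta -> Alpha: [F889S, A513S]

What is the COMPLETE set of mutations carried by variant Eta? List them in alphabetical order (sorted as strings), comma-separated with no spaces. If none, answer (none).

Answer: V870P

Derivation:
At Beta: gained [] -> total []
At Eta: gained ['V870P'] -> total ['V870P']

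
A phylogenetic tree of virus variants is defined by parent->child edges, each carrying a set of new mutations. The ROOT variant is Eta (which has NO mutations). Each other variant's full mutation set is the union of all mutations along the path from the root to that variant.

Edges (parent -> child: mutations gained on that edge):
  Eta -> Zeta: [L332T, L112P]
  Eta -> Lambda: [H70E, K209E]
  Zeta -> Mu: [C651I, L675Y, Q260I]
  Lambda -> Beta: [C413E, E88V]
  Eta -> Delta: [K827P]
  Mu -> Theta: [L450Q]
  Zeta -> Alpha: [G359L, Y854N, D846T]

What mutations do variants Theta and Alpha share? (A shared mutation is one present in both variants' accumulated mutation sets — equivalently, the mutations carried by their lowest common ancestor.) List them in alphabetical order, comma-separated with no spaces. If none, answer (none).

Accumulating mutations along path to Theta:
  At Eta: gained [] -> total []
  At Zeta: gained ['L332T', 'L112P'] -> total ['L112P', 'L332T']
  At Mu: gained ['C651I', 'L675Y', 'Q260I'] -> total ['C651I', 'L112P', 'L332T', 'L675Y', 'Q260I']
  At Theta: gained ['L450Q'] -> total ['C651I', 'L112P', 'L332T', 'L450Q', 'L675Y', 'Q260I']
Mutations(Theta) = ['C651I', 'L112P', 'L332T', 'L450Q', 'L675Y', 'Q260I']
Accumulating mutations along path to Alpha:
  At Eta: gained [] -> total []
  At Zeta: gained ['L332T', 'L112P'] -> total ['L112P', 'L332T']
  At Alpha: gained ['G359L', 'Y854N', 'D846T'] -> total ['D846T', 'G359L', 'L112P', 'L332T', 'Y854N']
Mutations(Alpha) = ['D846T', 'G359L', 'L112P', 'L332T', 'Y854N']
Intersection: ['C651I', 'L112P', 'L332T', 'L450Q', 'L675Y', 'Q260I'] ∩ ['D846T', 'G359L', 'L112P', 'L332T', 'Y854N'] = ['L112P', 'L332T']

Answer: L112P,L332T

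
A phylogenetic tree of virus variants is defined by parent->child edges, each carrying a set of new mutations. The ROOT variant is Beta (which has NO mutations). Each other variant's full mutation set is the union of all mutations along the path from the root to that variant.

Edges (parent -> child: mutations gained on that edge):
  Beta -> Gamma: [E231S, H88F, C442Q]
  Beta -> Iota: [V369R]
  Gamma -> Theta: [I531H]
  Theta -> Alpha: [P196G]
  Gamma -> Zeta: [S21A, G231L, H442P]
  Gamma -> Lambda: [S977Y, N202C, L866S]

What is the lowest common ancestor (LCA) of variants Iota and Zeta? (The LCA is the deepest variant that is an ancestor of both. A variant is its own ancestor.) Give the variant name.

Path from root to Iota: Beta -> Iota
  ancestors of Iota: {Beta, Iota}
Path from root to Zeta: Beta -> Gamma -> Zeta
  ancestors of Zeta: {Beta, Gamma, Zeta}
Common ancestors: {Beta}
Walk up from Zeta: Zeta (not in ancestors of Iota), Gamma (not in ancestors of Iota), Beta (in ancestors of Iota)
Deepest common ancestor (LCA) = Beta

Answer: Beta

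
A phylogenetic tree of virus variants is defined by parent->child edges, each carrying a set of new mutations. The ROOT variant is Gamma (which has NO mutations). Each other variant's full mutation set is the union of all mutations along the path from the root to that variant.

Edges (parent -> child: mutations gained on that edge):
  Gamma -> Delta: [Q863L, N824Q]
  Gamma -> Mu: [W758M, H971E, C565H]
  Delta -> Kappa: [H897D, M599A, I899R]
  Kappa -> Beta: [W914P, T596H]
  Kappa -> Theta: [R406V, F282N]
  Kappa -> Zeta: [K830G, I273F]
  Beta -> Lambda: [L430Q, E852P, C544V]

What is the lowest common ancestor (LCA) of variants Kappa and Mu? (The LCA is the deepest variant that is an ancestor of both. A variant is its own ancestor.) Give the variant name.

Path from root to Kappa: Gamma -> Delta -> Kappa
  ancestors of Kappa: {Gamma, Delta, Kappa}
Path from root to Mu: Gamma -> Mu
  ancestors of Mu: {Gamma, Mu}
Common ancestors: {Gamma}
Walk up from Mu: Mu (not in ancestors of Kappa), Gamma (in ancestors of Kappa)
Deepest common ancestor (LCA) = Gamma

Answer: Gamma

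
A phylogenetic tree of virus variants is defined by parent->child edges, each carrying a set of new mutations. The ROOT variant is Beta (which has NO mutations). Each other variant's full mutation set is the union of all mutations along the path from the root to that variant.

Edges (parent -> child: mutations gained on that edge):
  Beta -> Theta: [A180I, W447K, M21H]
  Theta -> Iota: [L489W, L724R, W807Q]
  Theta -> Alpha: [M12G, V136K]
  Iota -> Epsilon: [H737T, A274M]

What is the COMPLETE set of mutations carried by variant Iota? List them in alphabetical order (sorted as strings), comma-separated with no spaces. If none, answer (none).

At Beta: gained [] -> total []
At Theta: gained ['A180I', 'W447K', 'M21H'] -> total ['A180I', 'M21H', 'W447K']
At Iota: gained ['L489W', 'L724R', 'W807Q'] -> total ['A180I', 'L489W', 'L724R', 'M21H', 'W447K', 'W807Q']

Answer: A180I,L489W,L724R,M21H,W447K,W807Q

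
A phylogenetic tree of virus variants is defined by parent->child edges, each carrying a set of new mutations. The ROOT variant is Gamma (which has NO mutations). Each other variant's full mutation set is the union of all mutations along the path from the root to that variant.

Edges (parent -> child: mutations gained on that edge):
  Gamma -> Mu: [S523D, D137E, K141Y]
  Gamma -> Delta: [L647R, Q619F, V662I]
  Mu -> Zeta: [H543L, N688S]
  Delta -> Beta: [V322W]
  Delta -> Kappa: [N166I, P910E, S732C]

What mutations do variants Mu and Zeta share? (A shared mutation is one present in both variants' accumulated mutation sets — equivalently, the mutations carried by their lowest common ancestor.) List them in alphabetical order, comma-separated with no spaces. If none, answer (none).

Answer: D137E,K141Y,S523D

Derivation:
Accumulating mutations along path to Mu:
  At Gamma: gained [] -> total []
  At Mu: gained ['S523D', 'D137E', 'K141Y'] -> total ['D137E', 'K141Y', 'S523D']
Mutations(Mu) = ['D137E', 'K141Y', 'S523D']
Accumulating mutations along path to Zeta:
  At Gamma: gained [] -> total []
  At Mu: gained ['S523D', 'D137E', 'K141Y'] -> total ['D137E', 'K141Y', 'S523D']
  At Zeta: gained ['H543L', 'N688S'] -> total ['D137E', 'H543L', 'K141Y', 'N688S', 'S523D']
Mutations(Zeta) = ['D137E', 'H543L', 'K141Y', 'N688S', 'S523D']
Intersection: ['D137E', 'K141Y', 'S523D'] ∩ ['D137E', 'H543L', 'K141Y', 'N688S', 'S523D'] = ['D137E', 'K141Y', 'S523D']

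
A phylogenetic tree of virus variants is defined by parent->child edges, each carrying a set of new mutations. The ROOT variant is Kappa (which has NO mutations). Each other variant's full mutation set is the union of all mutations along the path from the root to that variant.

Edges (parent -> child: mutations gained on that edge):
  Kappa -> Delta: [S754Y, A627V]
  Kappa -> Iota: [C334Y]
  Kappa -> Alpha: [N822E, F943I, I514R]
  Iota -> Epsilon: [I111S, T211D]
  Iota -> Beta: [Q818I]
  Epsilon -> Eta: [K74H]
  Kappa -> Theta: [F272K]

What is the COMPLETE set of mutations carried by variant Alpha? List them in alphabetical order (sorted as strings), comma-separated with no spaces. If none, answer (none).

Answer: F943I,I514R,N822E

Derivation:
At Kappa: gained [] -> total []
At Alpha: gained ['N822E', 'F943I', 'I514R'] -> total ['F943I', 'I514R', 'N822E']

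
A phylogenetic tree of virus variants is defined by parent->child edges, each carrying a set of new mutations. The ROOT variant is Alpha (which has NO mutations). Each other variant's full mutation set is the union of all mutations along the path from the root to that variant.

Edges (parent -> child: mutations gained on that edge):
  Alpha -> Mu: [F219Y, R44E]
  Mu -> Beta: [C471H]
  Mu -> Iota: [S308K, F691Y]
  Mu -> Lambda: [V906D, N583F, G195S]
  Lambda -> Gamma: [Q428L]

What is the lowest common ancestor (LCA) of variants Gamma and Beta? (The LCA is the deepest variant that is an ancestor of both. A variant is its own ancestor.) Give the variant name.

Path from root to Gamma: Alpha -> Mu -> Lambda -> Gamma
  ancestors of Gamma: {Alpha, Mu, Lambda, Gamma}
Path from root to Beta: Alpha -> Mu -> Beta
  ancestors of Beta: {Alpha, Mu, Beta}
Common ancestors: {Alpha, Mu}
Walk up from Beta: Beta (not in ancestors of Gamma), Mu (in ancestors of Gamma), Alpha (in ancestors of Gamma)
Deepest common ancestor (LCA) = Mu

Answer: Mu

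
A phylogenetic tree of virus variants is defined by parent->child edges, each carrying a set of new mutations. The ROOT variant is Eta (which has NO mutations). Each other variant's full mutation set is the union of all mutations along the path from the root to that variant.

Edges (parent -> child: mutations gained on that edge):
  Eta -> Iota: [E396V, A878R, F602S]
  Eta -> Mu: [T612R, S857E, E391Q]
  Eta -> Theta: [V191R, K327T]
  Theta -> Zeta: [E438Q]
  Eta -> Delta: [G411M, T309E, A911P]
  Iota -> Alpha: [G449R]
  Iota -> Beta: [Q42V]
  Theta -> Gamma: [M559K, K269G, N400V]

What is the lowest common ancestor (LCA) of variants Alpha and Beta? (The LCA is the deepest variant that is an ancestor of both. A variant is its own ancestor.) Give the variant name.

Path from root to Alpha: Eta -> Iota -> Alpha
  ancestors of Alpha: {Eta, Iota, Alpha}
Path from root to Beta: Eta -> Iota -> Beta
  ancestors of Beta: {Eta, Iota, Beta}
Common ancestors: {Eta, Iota}
Walk up from Beta: Beta (not in ancestors of Alpha), Iota (in ancestors of Alpha), Eta (in ancestors of Alpha)
Deepest common ancestor (LCA) = Iota

Answer: Iota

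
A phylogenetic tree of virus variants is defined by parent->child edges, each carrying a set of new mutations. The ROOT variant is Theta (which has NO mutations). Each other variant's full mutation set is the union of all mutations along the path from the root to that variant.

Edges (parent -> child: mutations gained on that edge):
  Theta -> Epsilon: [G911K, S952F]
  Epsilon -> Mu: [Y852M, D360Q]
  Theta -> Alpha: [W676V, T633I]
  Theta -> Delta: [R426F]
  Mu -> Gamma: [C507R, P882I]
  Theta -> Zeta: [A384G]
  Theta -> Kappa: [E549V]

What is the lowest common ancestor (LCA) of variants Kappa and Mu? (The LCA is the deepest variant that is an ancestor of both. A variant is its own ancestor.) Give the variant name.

Path from root to Kappa: Theta -> Kappa
  ancestors of Kappa: {Theta, Kappa}
Path from root to Mu: Theta -> Epsilon -> Mu
  ancestors of Mu: {Theta, Epsilon, Mu}
Common ancestors: {Theta}
Walk up from Mu: Mu (not in ancestors of Kappa), Epsilon (not in ancestors of Kappa), Theta (in ancestors of Kappa)
Deepest common ancestor (LCA) = Theta

Answer: Theta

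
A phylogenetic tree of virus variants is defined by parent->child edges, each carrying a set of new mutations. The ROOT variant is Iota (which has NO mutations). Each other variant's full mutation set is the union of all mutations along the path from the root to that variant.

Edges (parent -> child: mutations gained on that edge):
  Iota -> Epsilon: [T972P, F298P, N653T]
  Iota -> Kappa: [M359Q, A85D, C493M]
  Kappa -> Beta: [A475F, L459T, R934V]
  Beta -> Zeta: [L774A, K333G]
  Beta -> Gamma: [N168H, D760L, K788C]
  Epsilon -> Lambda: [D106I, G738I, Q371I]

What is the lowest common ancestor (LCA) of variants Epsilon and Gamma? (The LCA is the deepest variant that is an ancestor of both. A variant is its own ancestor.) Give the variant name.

Answer: Iota

Derivation:
Path from root to Epsilon: Iota -> Epsilon
  ancestors of Epsilon: {Iota, Epsilon}
Path from root to Gamma: Iota -> Kappa -> Beta -> Gamma
  ancestors of Gamma: {Iota, Kappa, Beta, Gamma}
Common ancestors: {Iota}
Walk up from Gamma: Gamma (not in ancestors of Epsilon), Beta (not in ancestors of Epsilon), Kappa (not in ancestors of Epsilon), Iota (in ancestors of Epsilon)
Deepest common ancestor (LCA) = Iota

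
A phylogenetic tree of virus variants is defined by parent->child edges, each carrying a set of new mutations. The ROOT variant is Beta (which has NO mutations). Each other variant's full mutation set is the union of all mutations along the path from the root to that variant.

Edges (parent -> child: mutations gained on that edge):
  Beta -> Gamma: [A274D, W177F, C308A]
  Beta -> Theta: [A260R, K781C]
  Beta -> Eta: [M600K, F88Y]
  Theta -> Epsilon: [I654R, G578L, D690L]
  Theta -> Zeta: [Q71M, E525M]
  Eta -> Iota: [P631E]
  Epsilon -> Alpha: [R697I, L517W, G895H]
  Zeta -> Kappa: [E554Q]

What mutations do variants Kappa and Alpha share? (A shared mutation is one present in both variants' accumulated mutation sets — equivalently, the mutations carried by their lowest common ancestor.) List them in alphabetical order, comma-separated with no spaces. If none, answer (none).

Answer: A260R,K781C

Derivation:
Accumulating mutations along path to Kappa:
  At Beta: gained [] -> total []
  At Theta: gained ['A260R', 'K781C'] -> total ['A260R', 'K781C']
  At Zeta: gained ['Q71M', 'E525M'] -> total ['A260R', 'E525M', 'K781C', 'Q71M']
  At Kappa: gained ['E554Q'] -> total ['A260R', 'E525M', 'E554Q', 'K781C', 'Q71M']
Mutations(Kappa) = ['A260R', 'E525M', 'E554Q', 'K781C', 'Q71M']
Accumulating mutations along path to Alpha:
  At Beta: gained [] -> total []
  At Theta: gained ['A260R', 'K781C'] -> total ['A260R', 'K781C']
  At Epsilon: gained ['I654R', 'G578L', 'D690L'] -> total ['A260R', 'D690L', 'G578L', 'I654R', 'K781C']
  At Alpha: gained ['R697I', 'L517W', 'G895H'] -> total ['A260R', 'D690L', 'G578L', 'G895H', 'I654R', 'K781C', 'L517W', 'R697I']
Mutations(Alpha) = ['A260R', 'D690L', 'G578L', 'G895H', 'I654R', 'K781C', 'L517W', 'R697I']
Intersection: ['A260R', 'E525M', 'E554Q', 'K781C', 'Q71M'] ∩ ['A260R', 'D690L', 'G578L', 'G895H', 'I654R', 'K781C', 'L517W', 'R697I'] = ['A260R', 'K781C']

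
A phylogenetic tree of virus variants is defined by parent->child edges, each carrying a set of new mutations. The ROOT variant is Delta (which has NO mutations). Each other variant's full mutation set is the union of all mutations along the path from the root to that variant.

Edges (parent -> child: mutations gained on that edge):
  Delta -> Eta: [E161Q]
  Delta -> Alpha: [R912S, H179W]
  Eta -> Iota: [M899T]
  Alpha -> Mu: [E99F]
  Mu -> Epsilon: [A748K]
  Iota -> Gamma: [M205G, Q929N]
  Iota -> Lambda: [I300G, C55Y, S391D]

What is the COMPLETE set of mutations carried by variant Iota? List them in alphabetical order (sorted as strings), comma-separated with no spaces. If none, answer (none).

Answer: E161Q,M899T

Derivation:
At Delta: gained [] -> total []
At Eta: gained ['E161Q'] -> total ['E161Q']
At Iota: gained ['M899T'] -> total ['E161Q', 'M899T']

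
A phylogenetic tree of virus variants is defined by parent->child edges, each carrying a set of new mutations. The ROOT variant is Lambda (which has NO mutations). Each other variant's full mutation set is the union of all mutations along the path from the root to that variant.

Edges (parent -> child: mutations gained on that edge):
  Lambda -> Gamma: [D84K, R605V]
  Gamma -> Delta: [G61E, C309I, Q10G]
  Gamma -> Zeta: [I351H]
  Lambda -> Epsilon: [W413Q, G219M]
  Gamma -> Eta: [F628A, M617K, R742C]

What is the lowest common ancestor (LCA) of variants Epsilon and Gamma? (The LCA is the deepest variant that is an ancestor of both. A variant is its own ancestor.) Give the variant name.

Path from root to Epsilon: Lambda -> Epsilon
  ancestors of Epsilon: {Lambda, Epsilon}
Path from root to Gamma: Lambda -> Gamma
  ancestors of Gamma: {Lambda, Gamma}
Common ancestors: {Lambda}
Walk up from Gamma: Gamma (not in ancestors of Epsilon), Lambda (in ancestors of Epsilon)
Deepest common ancestor (LCA) = Lambda

Answer: Lambda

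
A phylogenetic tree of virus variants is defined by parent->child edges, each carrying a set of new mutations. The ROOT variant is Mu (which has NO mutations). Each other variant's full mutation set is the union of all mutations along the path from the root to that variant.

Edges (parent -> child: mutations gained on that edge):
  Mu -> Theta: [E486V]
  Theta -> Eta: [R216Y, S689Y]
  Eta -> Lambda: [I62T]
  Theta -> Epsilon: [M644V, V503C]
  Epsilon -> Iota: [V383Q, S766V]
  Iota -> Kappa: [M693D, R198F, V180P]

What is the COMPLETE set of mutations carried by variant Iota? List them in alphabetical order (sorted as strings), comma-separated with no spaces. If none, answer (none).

Answer: E486V,M644V,S766V,V383Q,V503C

Derivation:
At Mu: gained [] -> total []
At Theta: gained ['E486V'] -> total ['E486V']
At Epsilon: gained ['M644V', 'V503C'] -> total ['E486V', 'M644V', 'V503C']
At Iota: gained ['V383Q', 'S766V'] -> total ['E486V', 'M644V', 'S766V', 'V383Q', 'V503C']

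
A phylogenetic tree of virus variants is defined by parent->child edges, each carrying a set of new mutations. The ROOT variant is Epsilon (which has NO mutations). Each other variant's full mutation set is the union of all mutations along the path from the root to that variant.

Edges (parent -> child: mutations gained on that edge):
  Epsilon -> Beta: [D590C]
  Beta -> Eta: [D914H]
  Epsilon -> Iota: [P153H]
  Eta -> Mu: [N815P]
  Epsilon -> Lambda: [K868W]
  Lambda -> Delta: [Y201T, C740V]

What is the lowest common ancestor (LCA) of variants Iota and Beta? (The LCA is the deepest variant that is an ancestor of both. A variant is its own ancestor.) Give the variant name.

Path from root to Iota: Epsilon -> Iota
  ancestors of Iota: {Epsilon, Iota}
Path from root to Beta: Epsilon -> Beta
  ancestors of Beta: {Epsilon, Beta}
Common ancestors: {Epsilon}
Walk up from Beta: Beta (not in ancestors of Iota), Epsilon (in ancestors of Iota)
Deepest common ancestor (LCA) = Epsilon

Answer: Epsilon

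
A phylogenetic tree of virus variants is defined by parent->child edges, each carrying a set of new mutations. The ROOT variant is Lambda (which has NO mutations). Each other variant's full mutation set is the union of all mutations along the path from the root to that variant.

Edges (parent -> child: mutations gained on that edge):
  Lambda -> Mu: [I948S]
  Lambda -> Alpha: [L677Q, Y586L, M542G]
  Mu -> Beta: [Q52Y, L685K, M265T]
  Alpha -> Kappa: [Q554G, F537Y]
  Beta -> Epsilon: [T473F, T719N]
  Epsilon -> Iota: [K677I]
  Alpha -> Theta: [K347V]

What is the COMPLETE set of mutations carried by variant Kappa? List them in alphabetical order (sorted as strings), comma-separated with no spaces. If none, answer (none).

At Lambda: gained [] -> total []
At Alpha: gained ['L677Q', 'Y586L', 'M542G'] -> total ['L677Q', 'M542G', 'Y586L']
At Kappa: gained ['Q554G', 'F537Y'] -> total ['F537Y', 'L677Q', 'M542G', 'Q554G', 'Y586L']

Answer: F537Y,L677Q,M542G,Q554G,Y586L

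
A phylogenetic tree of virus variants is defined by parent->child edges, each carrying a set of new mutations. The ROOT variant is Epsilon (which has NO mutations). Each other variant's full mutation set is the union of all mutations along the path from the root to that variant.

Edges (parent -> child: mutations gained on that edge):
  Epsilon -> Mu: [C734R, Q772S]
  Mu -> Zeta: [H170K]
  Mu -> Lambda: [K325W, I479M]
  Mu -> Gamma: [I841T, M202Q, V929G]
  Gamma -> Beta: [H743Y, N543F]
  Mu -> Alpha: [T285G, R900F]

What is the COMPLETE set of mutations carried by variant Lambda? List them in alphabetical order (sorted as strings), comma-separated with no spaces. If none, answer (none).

At Epsilon: gained [] -> total []
At Mu: gained ['C734R', 'Q772S'] -> total ['C734R', 'Q772S']
At Lambda: gained ['K325W', 'I479M'] -> total ['C734R', 'I479M', 'K325W', 'Q772S']

Answer: C734R,I479M,K325W,Q772S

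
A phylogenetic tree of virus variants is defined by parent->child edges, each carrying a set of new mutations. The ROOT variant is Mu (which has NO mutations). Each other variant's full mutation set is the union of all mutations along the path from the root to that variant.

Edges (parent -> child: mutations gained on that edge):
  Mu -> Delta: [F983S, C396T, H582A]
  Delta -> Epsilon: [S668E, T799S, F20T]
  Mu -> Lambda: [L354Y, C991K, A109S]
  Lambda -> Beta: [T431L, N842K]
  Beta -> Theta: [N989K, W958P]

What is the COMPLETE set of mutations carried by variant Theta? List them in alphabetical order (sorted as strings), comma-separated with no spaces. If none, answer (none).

Answer: A109S,C991K,L354Y,N842K,N989K,T431L,W958P

Derivation:
At Mu: gained [] -> total []
At Lambda: gained ['L354Y', 'C991K', 'A109S'] -> total ['A109S', 'C991K', 'L354Y']
At Beta: gained ['T431L', 'N842K'] -> total ['A109S', 'C991K', 'L354Y', 'N842K', 'T431L']
At Theta: gained ['N989K', 'W958P'] -> total ['A109S', 'C991K', 'L354Y', 'N842K', 'N989K', 'T431L', 'W958P']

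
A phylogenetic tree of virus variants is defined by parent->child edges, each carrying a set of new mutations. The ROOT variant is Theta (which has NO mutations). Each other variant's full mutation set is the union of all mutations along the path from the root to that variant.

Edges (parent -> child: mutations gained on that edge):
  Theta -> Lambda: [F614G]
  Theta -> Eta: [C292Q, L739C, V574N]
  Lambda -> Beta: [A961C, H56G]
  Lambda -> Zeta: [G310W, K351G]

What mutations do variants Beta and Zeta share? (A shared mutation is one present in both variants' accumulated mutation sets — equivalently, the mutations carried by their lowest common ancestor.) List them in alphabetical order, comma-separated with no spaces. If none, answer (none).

Answer: F614G

Derivation:
Accumulating mutations along path to Beta:
  At Theta: gained [] -> total []
  At Lambda: gained ['F614G'] -> total ['F614G']
  At Beta: gained ['A961C', 'H56G'] -> total ['A961C', 'F614G', 'H56G']
Mutations(Beta) = ['A961C', 'F614G', 'H56G']
Accumulating mutations along path to Zeta:
  At Theta: gained [] -> total []
  At Lambda: gained ['F614G'] -> total ['F614G']
  At Zeta: gained ['G310W', 'K351G'] -> total ['F614G', 'G310W', 'K351G']
Mutations(Zeta) = ['F614G', 'G310W', 'K351G']
Intersection: ['A961C', 'F614G', 'H56G'] ∩ ['F614G', 'G310W', 'K351G'] = ['F614G']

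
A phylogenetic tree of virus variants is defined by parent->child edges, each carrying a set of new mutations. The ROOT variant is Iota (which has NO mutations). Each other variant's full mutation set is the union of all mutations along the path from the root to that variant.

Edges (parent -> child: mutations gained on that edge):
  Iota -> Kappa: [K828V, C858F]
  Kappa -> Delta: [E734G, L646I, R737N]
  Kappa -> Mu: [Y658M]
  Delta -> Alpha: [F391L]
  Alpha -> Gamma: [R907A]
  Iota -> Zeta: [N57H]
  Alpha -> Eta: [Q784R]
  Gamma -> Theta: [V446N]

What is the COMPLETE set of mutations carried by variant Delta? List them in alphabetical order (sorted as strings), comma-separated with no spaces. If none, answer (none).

At Iota: gained [] -> total []
At Kappa: gained ['K828V', 'C858F'] -> total ['C858F', 'K828V']
At Delta: gained ['E734G', 'L646I', 'R737N'] -> total ['C858F', 'E734G', 'K828V', 'L646I', 'R737N']

Answer: C858F,E734G,K828V,L646I,R737N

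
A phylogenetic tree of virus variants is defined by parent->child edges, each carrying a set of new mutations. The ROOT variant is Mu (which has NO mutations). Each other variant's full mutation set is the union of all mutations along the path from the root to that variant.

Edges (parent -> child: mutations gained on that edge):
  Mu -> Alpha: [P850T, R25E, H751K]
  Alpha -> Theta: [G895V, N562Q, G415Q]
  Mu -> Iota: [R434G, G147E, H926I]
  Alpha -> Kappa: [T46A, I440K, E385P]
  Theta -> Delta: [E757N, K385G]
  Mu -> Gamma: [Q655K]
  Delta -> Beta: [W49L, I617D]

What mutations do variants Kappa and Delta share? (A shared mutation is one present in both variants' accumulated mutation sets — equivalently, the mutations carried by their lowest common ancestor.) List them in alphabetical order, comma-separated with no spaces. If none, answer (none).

Answer: H751K,P850T,R25E

Derivation:
Accumulating mutations along path to Kappa:
  At Mu: gained [] -> total []
  At Alpha: gained ['P850T', 'R25E', 'H751K'] -> total ['H751K', 'P850T', 'R25E']
  At Kappa: gained ['T46A', 'I440K', 'E385P'] -> total ['E385P', 'H751K', 'I440K', 'P850T', 'R25E', 'T46A']
Mutations(Kappa) = ['E385P', 'H751K', 'I440K', 'P850T', 'R25E', 'T46A']
Accumulating mutations along path to Delta:
  At Mu: gained [] -> total []
  At Alpha: gained ['P850T', 'R25E', 'H751K'] -> total ['H751K', 'P850T', 'R25E']
  At Theta: gained ['G895V', 'N562Q', 'G415Q'] -> total ['G415Q', 'G895V', 'H751K', 'N562Q', 'P850T', 'R25E']
  At Delta: gained ['E757N', 'K385G'] -> total ['E757N', 'G415Q', 'G895V', 'H751K', 'K385G', 'N562Q', 'P850T', 'R25E']
Mutations(Delta) = ['E757N', 'G415Q', 'G895V', 'H751K', 'K385G', 'N562Q', 'P850T', 'R25E']
Intersection: ['E385P', 'H751K', 'I440K', 'P850T', 'R25E', 'T46A'] ∩ ['E757N', 'G415Q', 'G895V', 'H751K', 'K385G', 'N562Q', 'P850T', 'R25E'] = ['H751K', 'P850T', 'R25E']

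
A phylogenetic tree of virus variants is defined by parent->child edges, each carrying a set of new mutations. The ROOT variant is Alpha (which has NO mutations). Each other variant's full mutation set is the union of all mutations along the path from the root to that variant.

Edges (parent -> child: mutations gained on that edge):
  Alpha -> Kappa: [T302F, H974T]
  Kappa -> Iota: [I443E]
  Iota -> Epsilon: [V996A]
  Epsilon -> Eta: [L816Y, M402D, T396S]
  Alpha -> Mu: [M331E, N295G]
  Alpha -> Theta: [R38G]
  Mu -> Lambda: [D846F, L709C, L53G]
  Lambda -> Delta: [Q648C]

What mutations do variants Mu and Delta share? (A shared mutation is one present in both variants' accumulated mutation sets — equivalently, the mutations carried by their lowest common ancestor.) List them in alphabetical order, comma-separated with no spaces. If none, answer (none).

Answer: M331E,N295G

Derivation:
Accumulating mutations along path to Mu:
  At Alpha: gained [] -> total []
  At Mu: gained ['M331E', 'N295G'] -> total ['M331E', 'N295G']
Mutations(Mu) = ['M331E', 'N295G']
Accumulating mutations along path to Delta:
  At Alpha: gained [] -> total []
  At Mu: gained ['M331E', 'N295G'] -> total ['M331E', 'N295G']
  At Lambda: gained ['D846F', 'L709C', 'L53G'] -> total ['D846F', 'L53G', 'L709C', 'M331E', 'N295G']
  At Delta: gained ['Q648C'] -> total ['D846F', 'L53G', 'L709C', 'M331E', 'N295G', 'Q648C']
Mutations(Delta) = ['D846F', 'L53G', 'L709C', 'M331E', 'N295G', 'Q648C']
Intersection: ['M331E', 'N295G'] ∩ ['D846F', 'L53G', 'L709C', 'M331E', 'N295G', 'Q648C'] = ['M331E', 'N295G']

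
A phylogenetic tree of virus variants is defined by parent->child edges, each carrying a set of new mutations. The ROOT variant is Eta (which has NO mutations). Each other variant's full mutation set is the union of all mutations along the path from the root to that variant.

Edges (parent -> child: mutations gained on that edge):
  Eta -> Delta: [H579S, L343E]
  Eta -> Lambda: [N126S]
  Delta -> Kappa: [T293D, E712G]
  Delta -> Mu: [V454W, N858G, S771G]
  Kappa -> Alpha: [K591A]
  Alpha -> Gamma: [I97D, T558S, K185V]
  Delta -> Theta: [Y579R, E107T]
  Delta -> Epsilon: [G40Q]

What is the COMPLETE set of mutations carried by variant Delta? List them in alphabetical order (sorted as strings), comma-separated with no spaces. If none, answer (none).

Answer: H579S,L343E

Derivation:
At Eta: gained [] -> total []
At Delta: gained ['H579S', 'L343E'] -> total ['H579S', 'L343E']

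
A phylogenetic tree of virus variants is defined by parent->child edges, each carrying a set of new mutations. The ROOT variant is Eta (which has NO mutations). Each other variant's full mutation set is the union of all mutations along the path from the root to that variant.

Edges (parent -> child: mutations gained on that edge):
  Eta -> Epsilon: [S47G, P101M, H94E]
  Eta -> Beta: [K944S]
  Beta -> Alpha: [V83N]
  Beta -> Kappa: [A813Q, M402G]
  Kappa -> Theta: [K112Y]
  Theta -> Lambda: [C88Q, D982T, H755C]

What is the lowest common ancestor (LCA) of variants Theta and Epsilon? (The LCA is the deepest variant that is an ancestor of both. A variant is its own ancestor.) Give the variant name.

Answer: Eta

Derivation:
Path from root to Theta: Eta -> Beta -> Kappa -> Theta
  ancestors of Theta: {Eta, Beta, Kappa, Theta}
Path from root to Epsilon: Eta -> Epsilon
  ancestors of Epsilon: {Eta, Epsilon}
Common ancestors: {Eta}
Walk up from Epsilon: Epsilon (not in ancestors of Theta), Eta (in ancestors of Theta)
Deepest common ancestor (LCA) = Eta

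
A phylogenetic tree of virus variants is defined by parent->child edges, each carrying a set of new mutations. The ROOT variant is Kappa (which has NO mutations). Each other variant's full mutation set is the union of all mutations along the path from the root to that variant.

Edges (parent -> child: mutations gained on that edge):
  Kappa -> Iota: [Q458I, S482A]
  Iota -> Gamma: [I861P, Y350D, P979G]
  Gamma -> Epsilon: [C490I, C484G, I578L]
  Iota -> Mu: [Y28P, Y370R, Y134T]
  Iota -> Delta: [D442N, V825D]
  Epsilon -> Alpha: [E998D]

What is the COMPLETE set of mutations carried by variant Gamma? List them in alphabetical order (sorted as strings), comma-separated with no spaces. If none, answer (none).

At Kappa: gained [] -> total []
At Iota: gained ['Q458I', 'S482A'] -> total ['Q458I', 'S482A']
At Gamma: gained ['I861P', 'Y350D', 'P979G'] -> total ['I861P', 'P979G', 'Q458I', 'S482A', 'Y350D']

Answer: I861P,P979G,Q458I,S482A,Y350D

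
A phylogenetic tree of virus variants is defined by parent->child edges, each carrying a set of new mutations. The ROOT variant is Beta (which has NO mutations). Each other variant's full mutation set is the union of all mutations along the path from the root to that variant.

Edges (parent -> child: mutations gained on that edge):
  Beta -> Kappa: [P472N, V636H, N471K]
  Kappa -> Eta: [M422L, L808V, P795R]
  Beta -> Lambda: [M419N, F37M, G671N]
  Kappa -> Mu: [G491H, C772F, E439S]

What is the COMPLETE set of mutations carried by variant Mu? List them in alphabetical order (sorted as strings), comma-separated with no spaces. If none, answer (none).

At Beta: gained [] -> total []
At Kappa: gained ['P472N', 'V636H', 'N471K'] -> total ['N471K', 'P472N', 'V636H']
At Mu: gained ['G491H', 'C772F', 'E439S'] -> total ['C772F', 'E439S', 'G491H', 'N471K', 'P472N', 'V636H']

Answer: C772F,E439S,G491H,N471K,P472N,V636H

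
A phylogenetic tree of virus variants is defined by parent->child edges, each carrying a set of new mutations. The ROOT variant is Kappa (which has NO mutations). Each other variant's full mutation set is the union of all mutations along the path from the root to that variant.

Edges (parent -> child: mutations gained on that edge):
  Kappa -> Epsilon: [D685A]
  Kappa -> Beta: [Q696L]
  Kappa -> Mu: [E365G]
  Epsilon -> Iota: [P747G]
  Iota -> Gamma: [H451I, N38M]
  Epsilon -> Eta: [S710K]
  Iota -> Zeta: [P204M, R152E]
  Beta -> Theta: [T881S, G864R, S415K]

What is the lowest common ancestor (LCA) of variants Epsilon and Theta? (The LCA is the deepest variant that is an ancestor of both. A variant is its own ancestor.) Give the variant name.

Path from root to Epsilon: Kappa -> Epsilon
  ancestors of Epsilon: {Kappa, Epsilon}
Path from root to Theta: Kappa -> Beta -> Theta
  ancestors of Theta: {Kappa, Beta, Theta}
Common ancestors: {Kappa}
Walk up from Theta: Theta (not in ancestors of Epsilon), Beta (not in ancestors of Epsilon), Kappa (in ancestors of Epsilon)
Deepest common ancestor (LCA) = Kappa

Answer: Kappa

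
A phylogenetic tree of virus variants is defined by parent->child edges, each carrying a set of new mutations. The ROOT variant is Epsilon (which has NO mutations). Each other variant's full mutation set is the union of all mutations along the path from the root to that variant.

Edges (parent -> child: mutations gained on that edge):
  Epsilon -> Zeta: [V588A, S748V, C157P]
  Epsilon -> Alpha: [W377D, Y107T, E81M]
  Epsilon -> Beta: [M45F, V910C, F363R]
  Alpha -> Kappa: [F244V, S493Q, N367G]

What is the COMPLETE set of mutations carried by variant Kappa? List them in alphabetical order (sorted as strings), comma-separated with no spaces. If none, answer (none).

At Epsilon: gained [] -> total []
At Alpha: gained ['W377D', 'Y107T', 'E81M'] -> total ['E81M', 'W377D', 'Y107T']
At Kappa: gained ['F244V', 'S493Q', 'N367G'] -> total ['E81M', 'F244V', 'N367G', 'S493Q', 'W377D', 'Y107T']

Answer: E81M,F244V,N367G,S493Q,W377D,Y107T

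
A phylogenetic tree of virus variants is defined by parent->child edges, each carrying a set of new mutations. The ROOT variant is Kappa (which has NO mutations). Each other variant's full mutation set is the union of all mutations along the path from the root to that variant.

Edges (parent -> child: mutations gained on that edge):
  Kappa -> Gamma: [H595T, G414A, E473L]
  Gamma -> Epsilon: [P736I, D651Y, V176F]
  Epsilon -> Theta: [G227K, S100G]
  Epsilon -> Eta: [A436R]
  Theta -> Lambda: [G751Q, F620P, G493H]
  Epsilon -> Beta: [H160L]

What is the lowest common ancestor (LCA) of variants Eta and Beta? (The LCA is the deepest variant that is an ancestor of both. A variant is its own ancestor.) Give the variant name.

Path from root to Eta: Kappa -> Gamma -> Epsilon -> Eta
  ancestors of Eta: {Kappa, Gamma, Epsilon, Eta}
Path from root to Beta: Kappa -> Gamma -> Epsilon -> Beta
  ancestors of Beta: {Kappa, Gamma, Epsilon, Beta}
Common ancestors: {Kappa, Gamma, Epsilon}
Walk up from Beta: Beta (not in ancestors of Eta), Epsilon (in ancestors of Eta), Gamma (in ancestors of Eta), Kappa (in ancestors of Eta)
Deepest common ancestor (LCA) = Epsilon

Answer: Epsilon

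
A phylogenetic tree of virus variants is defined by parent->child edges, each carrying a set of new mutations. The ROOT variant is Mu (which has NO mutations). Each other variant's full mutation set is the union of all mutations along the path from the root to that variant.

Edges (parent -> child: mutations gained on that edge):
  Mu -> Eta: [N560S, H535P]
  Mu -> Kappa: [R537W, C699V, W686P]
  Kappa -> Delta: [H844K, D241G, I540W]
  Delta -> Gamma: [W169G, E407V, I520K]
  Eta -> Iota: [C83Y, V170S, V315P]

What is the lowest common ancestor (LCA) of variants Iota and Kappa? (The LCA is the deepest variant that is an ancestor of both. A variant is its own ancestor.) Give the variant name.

Answer: Mu

Derivation:
Path from root to Iota: Mu -> Eta -> Iota
  ancestors of Iota: {Mu, Eta, Iota}
Path from root to Kappa: Mu -> Kappa
  ancestors of Kappa: {Mu, Kappa}
Common ancestors: {Mu}
Walk up from Kappa: Kappa (not in ancestors of Iota), Mu (in ancestors of Iota)
Deepest common ancestor (LCA) = Mu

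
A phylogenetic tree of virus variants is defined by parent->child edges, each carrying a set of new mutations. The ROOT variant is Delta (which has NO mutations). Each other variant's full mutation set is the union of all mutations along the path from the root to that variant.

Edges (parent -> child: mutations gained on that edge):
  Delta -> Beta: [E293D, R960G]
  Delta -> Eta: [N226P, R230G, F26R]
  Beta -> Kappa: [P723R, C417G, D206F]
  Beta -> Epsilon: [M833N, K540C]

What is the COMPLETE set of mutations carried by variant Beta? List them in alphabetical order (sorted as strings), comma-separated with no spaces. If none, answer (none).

At Delta: gained [] -> total []
At Beta: gained ['E293D', 'R960G'] -> total ['E293D', 'R960G']

Answer: E293D,R960G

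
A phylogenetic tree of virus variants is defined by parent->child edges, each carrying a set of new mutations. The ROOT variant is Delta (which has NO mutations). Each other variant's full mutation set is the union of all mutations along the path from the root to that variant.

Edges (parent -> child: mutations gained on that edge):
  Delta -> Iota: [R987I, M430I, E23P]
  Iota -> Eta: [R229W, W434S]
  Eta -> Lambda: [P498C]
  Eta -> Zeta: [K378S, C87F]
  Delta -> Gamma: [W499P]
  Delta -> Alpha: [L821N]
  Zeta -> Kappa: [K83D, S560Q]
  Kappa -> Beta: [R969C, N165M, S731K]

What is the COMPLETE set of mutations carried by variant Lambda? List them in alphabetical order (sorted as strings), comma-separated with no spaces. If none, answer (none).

At Delta: gained [] -> total []
At Iota: gained ['R987I', 'M430I', 'E23P'] -> total ['E23P', 'M430I', 'R987I']
At Eta: gained ['R229W', 'W434S'] -> total ['E23P', 'M430I', 'R229W', 'R987I', 'W434S']
At Lambda: gained ['P498C'] -> total ['E23P', 'M430I', 'P498C', 'R229W', 'R987I', 'W434S']

Answer: E23P,M430I,P498C,R229W,R987I,W434S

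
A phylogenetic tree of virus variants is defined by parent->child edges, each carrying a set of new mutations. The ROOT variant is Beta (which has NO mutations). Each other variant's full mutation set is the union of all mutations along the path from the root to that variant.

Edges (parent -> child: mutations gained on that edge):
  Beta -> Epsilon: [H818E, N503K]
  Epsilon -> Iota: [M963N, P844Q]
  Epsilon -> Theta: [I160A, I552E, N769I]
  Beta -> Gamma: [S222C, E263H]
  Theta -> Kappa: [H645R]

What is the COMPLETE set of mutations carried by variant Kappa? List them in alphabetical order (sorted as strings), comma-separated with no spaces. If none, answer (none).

Answer: H645R,H818E,I160A,I552E,N503K,N769I

Derivation:
At Beta: gained [] -> total []
At Epsilon: gained ['H818E', 'N503K'] -> total ['H818E', 'N503K']
At Theta: gained ['I160A', 'I552E', 'N769I'] -> total ['H818E', 'I160A', 'I552E', 'N503K', 'N769I']
At Kappa: gained ['H645R'] -> total ['H645R', 'H818E', 'I160A', 'I552E', 'N503K', 'N769I']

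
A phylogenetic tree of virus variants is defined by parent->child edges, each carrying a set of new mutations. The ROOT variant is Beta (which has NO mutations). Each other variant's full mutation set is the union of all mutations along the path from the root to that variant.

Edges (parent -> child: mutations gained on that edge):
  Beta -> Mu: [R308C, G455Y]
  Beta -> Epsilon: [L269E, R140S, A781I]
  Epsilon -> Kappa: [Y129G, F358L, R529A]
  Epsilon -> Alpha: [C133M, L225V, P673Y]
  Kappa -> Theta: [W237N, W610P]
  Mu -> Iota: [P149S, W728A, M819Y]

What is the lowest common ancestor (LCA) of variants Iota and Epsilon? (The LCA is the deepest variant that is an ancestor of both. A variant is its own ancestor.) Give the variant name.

Answer: Beta

Derivation:
Path from root to Iota: Beta -> Mu -> Iota
  ancestors of Iota: {Beta, Mu, Iota}
Path from root to Epsilon: Beta -> Epsilon
  ancestors of Epsilon: {Beta, Epsilon}
Common ancestors: {Beta}
Walk up from Epsilon: Epsilon (not in ancestors of Iota), Beta (in ancestors of Iota)
Deepest common ancestor (LCA) = Beta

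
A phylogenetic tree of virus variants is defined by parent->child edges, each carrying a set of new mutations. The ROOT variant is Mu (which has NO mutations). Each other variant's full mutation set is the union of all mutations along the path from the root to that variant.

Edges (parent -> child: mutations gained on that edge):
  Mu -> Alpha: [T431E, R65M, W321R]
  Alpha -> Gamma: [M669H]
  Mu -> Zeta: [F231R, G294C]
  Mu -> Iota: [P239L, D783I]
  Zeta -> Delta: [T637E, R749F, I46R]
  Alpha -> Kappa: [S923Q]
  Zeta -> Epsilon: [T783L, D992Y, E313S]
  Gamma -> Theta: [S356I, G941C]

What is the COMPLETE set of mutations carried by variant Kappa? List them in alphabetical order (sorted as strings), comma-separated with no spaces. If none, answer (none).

At Mu: gained [] -> total []
At Alpha: gained ['T431E', 'R65M', 'W321R'] -> total ['R65M', 'T431E', 'W321R']
At Kappa: gained ['S923Q'] -> total ['R65M', 'S923Q', 'T431E', 'W321R']

Answer: R65M,S923Q,T431E,W321R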